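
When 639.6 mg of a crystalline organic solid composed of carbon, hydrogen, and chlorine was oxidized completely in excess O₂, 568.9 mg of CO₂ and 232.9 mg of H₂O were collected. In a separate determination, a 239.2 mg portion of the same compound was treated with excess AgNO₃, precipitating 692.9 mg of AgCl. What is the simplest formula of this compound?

CH2Cl

mol C = 0.5689 g CO₂ ÷ 44.009 g/mol = 0.012927 mol
mol H = 2 × 0.2329 g H₂O ÷ 18.015 g/mol = 0.025856 mol
From the AgCl data: mol Cl per gram of compound = (0.6929 ÷ 143.318) ÷ 0.2392 = 0.020212 mol/g, so in the 0.6396 g combustion sample mol Cl = 0.012928 mol
Divide by the smallest (0.012927 mol): C 1.000, H 2.000, Cl 1.000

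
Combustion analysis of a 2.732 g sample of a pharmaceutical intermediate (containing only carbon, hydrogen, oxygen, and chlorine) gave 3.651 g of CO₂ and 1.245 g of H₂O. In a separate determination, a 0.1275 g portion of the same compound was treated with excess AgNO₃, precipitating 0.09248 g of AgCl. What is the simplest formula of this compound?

C6H10ClO5

mol C = 3.651 g CO₂ ÷ 44.009 g/mol = 0.082960 mol
mol H = 2 × 1.245 g H₂O ÷ 18.015 g/mol = 0.13822 mol
From the AgCl data: mol Cl per gram of compound = (0.09248 ÷ 143.318) ÷ 0.1275 = 0.0050610 mol/g, so in the 2.732 g combustion sample mol Cl = 0.013827 mol
mass O = 2.732 − (0.99644 + 0.13932 + 0.49016) = 1.1061 g → mol O = 1.1061 ÷ 15.999 = 0.069135 mol
Divide by the smallest (0.013827 mol): C 6.000, H 9.996, Cl 1.000, O 5.000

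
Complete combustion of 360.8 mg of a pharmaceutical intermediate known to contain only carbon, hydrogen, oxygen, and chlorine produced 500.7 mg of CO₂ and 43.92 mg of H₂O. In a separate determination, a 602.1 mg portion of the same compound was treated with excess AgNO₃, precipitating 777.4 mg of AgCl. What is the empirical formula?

C7H3Cl2O4

mol C = 0.5007 g CO₂ ÷ 44.009 g/mol = 0.011377 mol
mol H = 2 × 0.04392 g H₂O ÷ 18.015 g/mol = 0.0048759 mol
From the AgCl data: mol Cl per gram of compound = (0.7774 ÷ 143.318) ÷ 0.6021 = 0.0090090 mol/g, so in the 0.3608 g combustion sample mol Cl = 0.0032504 mol
mass O = 0.3608 − (0.13665 + 0.0049149 + 0.11523) = 0.10401 g → mol O = 0.10401 ÷ 15.999 = 0.0065007 mol
Divide by the smallest (0.0032504 mol): C 3.500, H 1.500, Cl 1.000, O 2.000
Multiplying each by 2 gives whole numbers: C 7.00, H 3.00, Cl 2.00, O 4.00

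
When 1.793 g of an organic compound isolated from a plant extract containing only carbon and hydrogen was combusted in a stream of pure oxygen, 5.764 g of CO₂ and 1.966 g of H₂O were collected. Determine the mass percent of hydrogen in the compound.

mol C = 5.764 g CO₂ ÷ 44.009 g/mol = 0.13097 mol
mol H = 2 × 1.966 g H₂O ÷ 18.015 g/mol = 0.21826 mol
mass % H = 0.22001 g ÷ 1.793 g × 100%

12.27%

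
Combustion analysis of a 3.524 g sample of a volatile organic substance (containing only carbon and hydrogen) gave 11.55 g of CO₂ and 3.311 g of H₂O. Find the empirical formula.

mol C = 11.55 g CO₂ ÷ 44.009 g/mol = 0.26245 mol
mol H = 2 × 3.311 g H₂O ÷ 18.015 g/mol = 0.36758 mol
Divide by the smallest (0.26245 mol): C 1.000, H 1.401
Multiplying each by 5 gives whole numbers: C 5.00, H 7.00

C5H7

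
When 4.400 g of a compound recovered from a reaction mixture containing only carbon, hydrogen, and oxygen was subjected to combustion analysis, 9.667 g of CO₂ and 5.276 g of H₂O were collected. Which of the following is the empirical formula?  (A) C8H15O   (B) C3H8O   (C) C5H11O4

mol C = 9.667 g CO₂ ÷ 44.009 g/mol = 0.21966 mol
mol H = 2 × 5.276 g H₂O ÷ 18.015 g/mol = 0.58573 mol
mass O = 4.400 − (2.6383 + 0.59042) = 1.1712 g → mol O = 1.1712 ÷ 15.999 = 0.073208 mol
Divide by the smallest (0.073208 mol): C 3.001, H 8.001, O 1.000

(B) C3H8O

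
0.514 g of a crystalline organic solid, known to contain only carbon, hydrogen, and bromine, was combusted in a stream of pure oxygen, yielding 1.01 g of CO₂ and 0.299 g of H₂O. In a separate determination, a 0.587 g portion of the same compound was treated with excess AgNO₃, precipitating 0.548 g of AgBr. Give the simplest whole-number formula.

mol C = 1.01 g CO₂ ÷ 44.009 g/mol = 0.02295 mol
mol H = 2 × 0.299 g H₂O ÷ 18.015 g/mol = 0.03319 mol
From the AgBr data: mol Br per gram of compound = (0.548 ÷ 187.772) ÷ 0.587 = 0.004972 mol/g, so in the 0.514 g combustion sample mol Br = 0.002555 mol
Divide by the smallest (0.002555 mol): C 8.981, H 12.989, Br 1.000

C9H13Br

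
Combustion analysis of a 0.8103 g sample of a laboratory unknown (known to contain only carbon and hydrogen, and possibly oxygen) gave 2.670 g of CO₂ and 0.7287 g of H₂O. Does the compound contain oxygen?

no

mol C = 2.670 g CO₂ ÷ 44.009 g/mol = 0.060669 mol
mol H = 2 × 0.7287 g H₂O ÷ 18.015 g/mol = 0.080899 mol
C and H together account for 0.81025 g — essentially the entire 0.8103 g sample — so the compound contains no oxygen.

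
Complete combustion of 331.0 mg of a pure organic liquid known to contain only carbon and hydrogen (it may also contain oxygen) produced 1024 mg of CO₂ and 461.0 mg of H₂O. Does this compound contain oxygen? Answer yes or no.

mol C = 1.024 g CO₂ ÷ 44.009 g/mol = 0.023268 mol
mol H = 2 × 0.4610 g H₂O ÷ 18.015 g/mol = 0.051180 mol
C and H together account for 0.33106 g — essentially the entire 0.3310 g sample — so the compound contains no oxygen.

no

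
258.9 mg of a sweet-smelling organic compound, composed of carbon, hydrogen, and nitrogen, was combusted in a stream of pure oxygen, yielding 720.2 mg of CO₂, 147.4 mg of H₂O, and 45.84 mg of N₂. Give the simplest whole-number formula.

mol C = 0.7202 g CO₂ ÷ 44.009 g/mol = 0.016365 mol
mol H = 2 × 0.1474 g H₂O ÷ 18.015 g/mol = 0.016364 mol
mol N = 2 × 0.04584 g N₂ ÷ 28.014 g/mol = 0.0032726 mol
Divide by the smallest (0.0032726 mol): C 5.000, H 5.000, N 1.000

C5H5N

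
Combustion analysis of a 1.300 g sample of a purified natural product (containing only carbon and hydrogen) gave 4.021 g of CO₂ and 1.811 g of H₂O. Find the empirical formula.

C5H11

mol C = 4.021 g CO₂ ÷ 44.009 g/mol = 0.091368 mol
mol H = 2 × 1.811 g H₂O ÷ 18.015 g/mol = 0.20105 mol
Divide by the smallest (0.091368 mol): C 1.000, H 2.201
Multiplying each by 5 gives whole numbers: C 5.00, H 11.00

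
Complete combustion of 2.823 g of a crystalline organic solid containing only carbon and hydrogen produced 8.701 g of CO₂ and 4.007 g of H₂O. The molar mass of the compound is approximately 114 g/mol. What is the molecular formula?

C8H18

mol C = 8.701 g CO₂ ÷ 44.009 g/mol = 0.19771 mol
mol H = 2 × 4.007 g H₂O ÷ 18.015 g/mol = 0.44485 mol
Divide by the smallest (0.19771 mol): C 1.000, H 2.250
Multiplying each by 4 gives whole numbers: C 4.00, H 9.00
Empirical formula: C4H9
Empirical-formula mass = 57.12 g/mol; 114 ÷ 57.12 ≈ 2, so the molecular formula is C8H18.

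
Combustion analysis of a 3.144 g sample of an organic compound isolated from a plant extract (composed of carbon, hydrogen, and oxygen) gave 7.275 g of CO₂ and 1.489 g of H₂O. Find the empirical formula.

mol C = 7.275 g CO₂ ÷ 44.009 g/mol = 0.16531 mol
mol H = 2 × 1.489 g H₂O ÷ 18.015 g/mol = 0.16531 mol
mass O = 3.144 − (1.9855 + 0.16663) = 0.99187 g → mol O = 0.99187 ÷ 15.999 = 0.061996 mol
Divide by the smallest (0.061996 mol): C 2.666, H 2.666, O 1.000
Multiplying each by 3 gives whole numbers: C 8.00, H 8.00, O 3.00

C8H8O3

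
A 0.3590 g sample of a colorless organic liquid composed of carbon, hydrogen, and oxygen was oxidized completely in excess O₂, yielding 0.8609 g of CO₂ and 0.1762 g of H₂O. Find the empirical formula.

mol C = 0.8609 g CO₂ ÷ 44.009 g/mol = 0.019562 mol
mol H = 2 × 0.1762 g H₂O ÷ 18.015 g/mol = 0.019561 mol
mass O = 0.3590 − (0.23496 + 0.019718) = 0.10432 g → mol O = 0.10432 ÷ 15.999 = 0.0065207 mol
Divide by the smallest (0.0065207 mol): C 3.000, H 3.000, O 1.000

C3H3O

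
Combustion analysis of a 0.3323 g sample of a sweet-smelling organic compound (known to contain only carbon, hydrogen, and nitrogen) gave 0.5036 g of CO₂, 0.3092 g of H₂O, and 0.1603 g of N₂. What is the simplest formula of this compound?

mol C = 0.5036 g CO₂ ÷ 44.009 g/mol = 0.011443 mol
mol H = 2 × 0.3092 g H₂O ÷ 18.015 g/mol = 0.034327 mol
mol N = 2 × 0.1603 g N₂ ÷ 28.014 g/mol = 0.011444 mol
Divide by the smallest (0.011443 mol): C 1.000, H 3.000, N 1.000

CH3N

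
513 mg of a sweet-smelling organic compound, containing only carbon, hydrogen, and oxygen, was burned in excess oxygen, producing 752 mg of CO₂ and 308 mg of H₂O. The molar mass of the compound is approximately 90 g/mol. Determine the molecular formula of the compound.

C3H6O3

mol C = 0.752 g CO₂ ÷ 44.009 g/mol = 0.01709 mol
mol H = 2 × 0.308 g H₂O ÷ 18.015 g/mol = 0.03419 mol
mass O = 0.513 − (0.2052 + 0.03447) = 0.2733 g → mol O = 0.2733 ÷ 15.999 = 0.01708 mol
Divide by the smallest (0.01708 mol): C 1.000, H 2.002, O 1.000
Empirical formula: CH2O
Empirical-formula mass = 30.03 g/mol; 90 ÷ 30.03 ≈ 3, so the molecular formula is C3H6O3.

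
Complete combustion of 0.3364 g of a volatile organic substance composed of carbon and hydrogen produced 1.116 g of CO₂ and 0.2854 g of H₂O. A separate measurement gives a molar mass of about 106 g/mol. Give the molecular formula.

mol C = 1.116 g CO₂ ÷ 44.009 g/mol = 0.025358 mol
mol H = 2 × 0.2854 g H₂O ÷ 18.015 g/mol = 0.031685 mol
Divide by the smallest (0.025358 mol): C 1.000, H 1.249
Multiplying each by 4 gives whole numbers: C 4.00, H 5.00
Empirical formula: C4H5
Empirical-formula mass = 53.08 g/mol; 106 ÷ 53.08 ≈ 2, so the molecular formula is C8H10.

C8H10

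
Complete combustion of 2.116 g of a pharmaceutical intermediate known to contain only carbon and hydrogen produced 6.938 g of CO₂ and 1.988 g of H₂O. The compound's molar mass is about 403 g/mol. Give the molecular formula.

C30H42

mol C = 6.938 g CO₂ ÷ 44.009 g/mol = 0.15765 mol
mol H = 2 × 1.988 g H₂O ÷ 18.015 g/mol = 0.22070 mol
Divide by the smallest (0.15765 mol): C 1.000, H 1.400
Multiplying each by 5 gives whole numbers: C 5.00, H 7.00
Empirical formula: C5H7
Empirical-formula mass = 67.11 g/mol; 403 ÷ 67.11 ≈ 6, so the molecular formula is C30H42.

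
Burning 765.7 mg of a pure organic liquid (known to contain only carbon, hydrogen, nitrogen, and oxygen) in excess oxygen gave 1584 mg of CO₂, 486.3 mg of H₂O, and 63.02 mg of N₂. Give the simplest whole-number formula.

mol C = 1.584 g CO₂ ÷ 44.009 g/mol = 0.035993 mol
mol H = 2 × 0.4863 g H₂O ÷ 18.015 g/mol = 0.053988 mol
mol N = 2 × 0.06302 g N₂ ÷ 28.014 g/mol = 0.0044992 mol
mass O = 0.7657 − (0.43231 + 0.054420 + 0.063020) = 0.21595 g → mol O = 0.21595 ÷ 15.999 = 0.013498 mol
Divide by the smallest (0.0044992 mol): C 8.000, H 12.000, N 1.000, O 3.000

C8H12NO3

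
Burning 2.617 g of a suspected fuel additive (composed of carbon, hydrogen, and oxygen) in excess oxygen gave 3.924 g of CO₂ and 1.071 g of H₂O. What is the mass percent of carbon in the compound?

40.92%

mol C = 3.924 g CO₂ ÷ 44.009 g/mol = 0.089164 mol
mol H = 2 × 1.071 g H₂O ÷ 18.015 g/mol = 0.11890 mol
mass O = 2.617 − (1.0709 + 0.11985) = 1.4262 g → mol O = 1.4262 ÷ 15.999 = 0.089143 mol
mass % C = 1.0709 g ÷ 2.617 g × 100%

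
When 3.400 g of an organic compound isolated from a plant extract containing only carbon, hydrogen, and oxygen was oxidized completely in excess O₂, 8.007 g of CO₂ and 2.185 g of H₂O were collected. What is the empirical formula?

C3H4O

mol C = 8.007 g CO₂ ÷ 44.009 g/mol = 0.18194 mol
mol H = 2 × 2.185 g H₂O ÷ 18.015 g/mol = 0.24258 mol
mass O = 3.400 − (2.1853 + 0.24452) = 0.97020 g → mol O = 0.97020 ÷ 15.999 = 0.060641 mol
Divide by the smallest (0.060641 mol): C 3.000, H 4.000, O 1.000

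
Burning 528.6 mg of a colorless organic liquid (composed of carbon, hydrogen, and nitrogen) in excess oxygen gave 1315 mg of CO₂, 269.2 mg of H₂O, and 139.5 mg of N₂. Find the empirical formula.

C3H3N

mol C = 1.315 g CO₂ ÷ 44.009 g/mol = 0.029880 mol
mol H = 2 × 0.2692 g H₂O ÷ 18.015 g/mol = 0.029886 mol
mol N = 2 × 0.1395 g N₂ ÷ 28.014 g/mol = 0.0099593 mol
Divide by the smallest (0.0099593 mol): C 3.000, H 3.001, N 1.000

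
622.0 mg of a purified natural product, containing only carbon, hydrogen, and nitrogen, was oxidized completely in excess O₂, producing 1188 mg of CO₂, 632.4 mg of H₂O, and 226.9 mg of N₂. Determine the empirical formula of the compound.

C5H13N3

mol C = 1.188 g CO₂ ÷ 44.009 g/mol = 0.026994 mol
mol H = 2 × 0.6324 g H₂O ÷ 18.015 g/mol = 0.070208 mol
mol N = 2 × 0.2269 g N₂ ÷ 28.014 g/mol = 0.016199 mol
Divide by the smallest (0.016199 mol): C 1.666, H 4.334, N 1.000
Multiplying each by 3 gives whole numbers: C 5.00, H 13.00, N 3.00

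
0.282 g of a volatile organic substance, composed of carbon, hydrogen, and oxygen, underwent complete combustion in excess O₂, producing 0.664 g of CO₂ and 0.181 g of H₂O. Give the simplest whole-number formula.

mol C = 0.664 g CO₂ ÷ 44.009 g/mol = 0.01509 mol
mol H = 2 × 0.181 g H₂O ÷ 18.015 g/mol = 0.02009 mol
mass O = 0.282 − (0.1812 + 0.02026) = 0.08053 g → mol O = 0.08053 ÷ 15.999 = 0.005033 mol
Divide by the smallest (0.005033 mol): C 2.998, H 3.992, O 1.000

C3H4O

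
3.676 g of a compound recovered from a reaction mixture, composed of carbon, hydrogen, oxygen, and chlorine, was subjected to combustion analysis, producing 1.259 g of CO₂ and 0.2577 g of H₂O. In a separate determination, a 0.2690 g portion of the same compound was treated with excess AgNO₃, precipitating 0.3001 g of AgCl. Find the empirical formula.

CHClO5

mol C = 1.259 g CO₂ ÷ 44.009 g/mol = 0.028608 mol
mol H = 2 × 0.2577 g H₂O ÷ 18.015 g/mol = 0.028609 mol
From the AgCl data: mol Cl per gram of compound = (0.3001 ÷ 143.318) ÷ 0.2690 = 0.0077842 mol/g, so in the 3.676 g combustion sample mol Cl = 0.028615 mol
mass O = 3.676 − (0.34361 + 0.028838 + 1.0144) = 2.2892 g → mol O = 2.2892 ÷ 15.999 = 0.14308 mol
Divide by the smallest (0.028608 mol): C 1.000, H 1.000, Cl 1.000, O 5.001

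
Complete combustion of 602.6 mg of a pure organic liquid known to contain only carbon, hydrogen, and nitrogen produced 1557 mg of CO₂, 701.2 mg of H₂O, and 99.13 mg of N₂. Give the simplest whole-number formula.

C5H11N

mol C = 1.557 g CO₂ ÷ 44.009 g/mol = 0.035379 mol
mol H = 2 × 0.7012 g H₂O ÷ 18.015 g/mol = 0.077846 mol
mol N = 2 × 0.09913 g N₂ ÷ 28.014 g/mol = 0.0070772 mol
Divide by the smallest (0.0070772 mol): C 4.999, H 11.000, N 1.000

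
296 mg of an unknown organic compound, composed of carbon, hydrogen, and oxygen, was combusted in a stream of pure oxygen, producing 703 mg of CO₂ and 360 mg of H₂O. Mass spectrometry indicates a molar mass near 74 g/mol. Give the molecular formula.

mol C = 0.703 g CO₂ ÷ 44.009 g/mol = 0.01597 mol
mol H = 2 × 0.360 g H₂O ÷ 18.015 g/mol = 0.03997 mol
mass O = 0.296 − (0.1919 + 0.04029) = 0.06385 g → mol O = 0.06385 ÷ 15.999 = 0.003991 mol
Divide by the smallest (0.003991 mol): C 4.003, H 10.015, O 1.000
Empirical formula: C4H10O
Empirical-formula mass = 74.12 g/mol; 74 ÷ 74.12 ≈ 1, so the molecular formula is C4H10O.

C4H10O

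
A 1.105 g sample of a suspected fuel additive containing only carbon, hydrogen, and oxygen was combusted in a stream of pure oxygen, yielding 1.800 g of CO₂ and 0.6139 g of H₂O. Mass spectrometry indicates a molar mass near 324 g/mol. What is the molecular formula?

C12H20O10

mol C = 1.800 g CO₂ ÷ 44.009 g/mol = 0.040901 mol
mol H = 2 × 0.6139 g H₂O ÷ 18.015 g/mol = 0.068154 mol
mass O = 1.105 − (0.49126 + 0.068700) = 0.54504 g → mol O = 0.54504 ÷ 15.999 = 0.034067 mol
Divide by the smallest (0.034067 mol): C 1.201, H 2.001, O 1.000
Multiplying each by 5 gives whole numbers: C 6.00, H 10.00, O 5.00
Empirical formula: C6H10O5
Empirical-formula mass = 162.14 g/mol; 324 ÷ 162.14 ≈ 2, so the molecular formula is C12H20O10.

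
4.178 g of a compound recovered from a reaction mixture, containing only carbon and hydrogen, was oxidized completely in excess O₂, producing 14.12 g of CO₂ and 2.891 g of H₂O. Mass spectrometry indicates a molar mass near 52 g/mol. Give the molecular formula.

mol C = 14.12 g CO₂ ÷ 44.009 g/mol = 0.32084 mol
mol H = 2 × 2.891 g H₂O ÷ 18.015 g/mol = 0.32095 mol
Divide by the smallest (0.32084 mol): C 1.000, H 1.000
Empirical formula: CH
Empirical-formula mass = 13.02 g/mol; 52 ÷ 13.02 ≈ 4, so the molecular formula is C4H4.

C4H4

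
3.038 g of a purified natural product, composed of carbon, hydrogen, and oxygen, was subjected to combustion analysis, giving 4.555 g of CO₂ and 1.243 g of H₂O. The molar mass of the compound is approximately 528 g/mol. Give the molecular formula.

C18H24O18

mol C = 4.555 g CO₂ ÷ 44.009 g/mol = 0.10350 mol
mol H = 2 × 1.243 g H₂O ÷ 18.015 g/mol = 0.13800 mol
mass O = 3.038 − (1.2432 + 0.13910) = 1.6557 g → mol O = 1.6557 ÷ 15.999 = 0.10349 mol
Divide by the smallest (0.10349 mol): C 1.000, H 1.333, O 1.000
Multiplying each by 3 gives whole numbers: C 3.00, H 4.00, O 3.00
Empirical formula: C3H4O3
Empirical-formula mass = 88.06 g/mol; 528 ÷ 88.06 ≈ 6, so the molecular formula is C18H24O18.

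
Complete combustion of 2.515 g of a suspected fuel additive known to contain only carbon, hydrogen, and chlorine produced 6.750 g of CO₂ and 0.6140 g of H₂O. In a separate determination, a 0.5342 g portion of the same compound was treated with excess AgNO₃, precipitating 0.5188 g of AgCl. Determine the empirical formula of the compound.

C9H4Cl

mol C = 6.750 g CO₂ ÷ 44.009 g/mol = 0.15338 mol
mol H = 2 × 0.6140 g H₂O ÷ 18.015 g/mol = 0.068165 mol
From the AgCl data: mol Cl per gram of compound = (0.5188 ÷ 143.318) ÷ 0.5342 = 0.0067763 mol/g, so in the 2.515 g combustion sample mol Cl = 0.017043 mol
Divide by the smallest (0.017043 mol): C 9.000, H 4.000, Cl 1.000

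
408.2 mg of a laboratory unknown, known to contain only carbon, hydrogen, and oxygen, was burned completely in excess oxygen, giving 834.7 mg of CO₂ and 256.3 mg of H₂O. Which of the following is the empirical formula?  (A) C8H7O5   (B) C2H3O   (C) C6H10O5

(B) C2H3O

mol C = 0.8347 g CO₂ ÷ 44.009 g/mol = 0.018967 mol
mol H = 2 × 0.2563 g H₂O ÷ 18.015 g/mol = 0.028454 mol
mass O = 0.4082 − (0.22781 + 0.028682) = 0.15171 g → mol O = 0.15171 ÷ 15.999 = 0.0094825 mol
Divide by the smallest (0.0094825 mol): C 2.000, H 3.001, O 1.000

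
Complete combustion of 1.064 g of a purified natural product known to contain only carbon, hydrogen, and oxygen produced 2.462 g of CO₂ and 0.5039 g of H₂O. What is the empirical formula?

C8H8O3

mol C = 2.462 g CO₂ ÷ 44.009 g/mol = 0.055943 mol
mol H = 2 × 0.5039 g H₂O ÷ 18.015 g/mol = 0.055942 mol
mass O = 1.064 − (0.67193 + 0.056390) = 0.33568 g → mol O = 0.33568 ÷ 15.999 = 0.020981 mol
Divide by the smallest (0.020981 mol): C 2.666, H 2.666, O 1.000
Multiplying each by 3 gives whole numbers: C 8.00, H 8.00, O 3.00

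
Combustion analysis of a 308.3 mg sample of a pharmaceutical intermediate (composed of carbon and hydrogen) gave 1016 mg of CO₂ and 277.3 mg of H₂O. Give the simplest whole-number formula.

mol C = 1.016 g CO₂ ÷ 44.009 g/mol = 0.023086 mol
mol H = 2 × 0.2773 g H₂O ÷ 18.015 g/mol = 0.030785 mol
Divide by the smallest (0.023086 mol): C 1.000, H 1.334
Multiplying each by 3 gives whole numbers: C 3.00, H 4.00

C3H4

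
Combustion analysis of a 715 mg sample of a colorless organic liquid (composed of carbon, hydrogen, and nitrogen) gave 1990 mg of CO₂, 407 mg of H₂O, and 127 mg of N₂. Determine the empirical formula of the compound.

mol C = 1.99 g CO₂ ÷ 44.009 g/mol = 0.04522 mol
mol H = 2 × 0.407 g H₂O ÷ 18.015 g/mol = 0.04518 mol
mol N = 2 × 0.127 g N₂ ÷ 28.014 g/mol = 0.009067 mol
Divide by the smallest (0.009067 mol): C 4.987, H 4.983, N 1.000

C5H5N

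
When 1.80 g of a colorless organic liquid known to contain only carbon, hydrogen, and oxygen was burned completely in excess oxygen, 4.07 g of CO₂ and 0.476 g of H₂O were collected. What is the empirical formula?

C7H4O3

mol C = 4.07 g CO₂ ÷ 44.009 g/mol = 0.09248 mol
mol H = 2 × 0.476 g H₂O ÷ 18.015 g/mol = 0.05284 mol
mass O = 1.80 − (1.111 + 0.05327) = 0.6359 g → mol O = 0.6359 ÷ 15.999 = 0.03975 mol
Divide by the smallest (0.03975 mol): C 2.327, H 1.329, O 1.000
Multiplying each by 3 gives whole numbers: C 6.98, H 3.99, O 3.00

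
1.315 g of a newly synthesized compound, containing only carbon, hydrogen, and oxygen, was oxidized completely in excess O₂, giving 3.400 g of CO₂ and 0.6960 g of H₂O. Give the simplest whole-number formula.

C4H4O

mol C = 3.400 g CO₂ ÷ 44.009 g/mol = 0.077257 mol
mol H = 2 × 0.6960 g H₂O ÷ 18.015 g/mol = 0.077269 mol
mass O = 1.315 − (0.92793 + 0.077887) = 0.30918 g → mol O = 0.30918 ÷ 15.999 = 0.019325 mol
Divide by the smallest (0.019325 mol): C 3.998, H 3.998, O 1.000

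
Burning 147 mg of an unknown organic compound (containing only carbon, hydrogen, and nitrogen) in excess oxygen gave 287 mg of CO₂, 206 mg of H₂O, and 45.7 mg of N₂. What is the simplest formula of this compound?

C2H7N

mol C = 0.287 g CO₂ ÷ 44.009 g/mol = 0.006521 mol
mol H = 2 × 0.206 g H₂O ÷ 18.015 g/mol = 0.02287 mol
mol N = 2 × 0.0457 g N₂ ÷ 28.014 g/mol = 0.003263 mol
Divide by the smallest (0.003263 mol): C 1.999, H 7.010, N 1.000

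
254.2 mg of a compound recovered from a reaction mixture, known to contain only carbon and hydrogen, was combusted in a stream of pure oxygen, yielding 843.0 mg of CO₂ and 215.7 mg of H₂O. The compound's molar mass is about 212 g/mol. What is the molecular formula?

mol C = 0.8430 g CO₂ ÷ 44.009 g/mol = 0.019155 mol
mol H = 2 × 0.2157 g H₂O ÷ 18.015 g/mol = 0.023947 mol
Divide by the smallest (0.019155 mol): C 1.000, H 1.250
Multiplying each by 4 gives whole numbers: C 4.00, H 5.00
Empirical formula: C4H5
Empirical-formula mass = 53.08 g/mol; 212 ÷ 53.08 ≈ 4, so the molecular formula is C16H20.

C16H20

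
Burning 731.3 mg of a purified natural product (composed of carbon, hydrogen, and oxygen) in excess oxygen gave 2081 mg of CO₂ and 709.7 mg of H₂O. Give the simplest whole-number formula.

mol C = 2.081 g CO₂ ÷ 44.009 g/mol = 0.047286 mol
mol H = 2 × 0.7097 g H₂O ÷ 18.015 g/mol = 0.078790 mol
mass O = 0.7313 − (0.56795 + 0.079420) = 0.083930 g → mol O = 0.083930 ÷ 15.999 = 0.0052460 mol
Divide by the smallest (0.0052460 mol): C 9.014, H 15.019, O 1.000

C9H15O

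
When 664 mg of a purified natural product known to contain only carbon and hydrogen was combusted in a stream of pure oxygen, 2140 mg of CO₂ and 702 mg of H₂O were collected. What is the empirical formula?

mol C = 2.14 g CO₂ ÷ 44.009 g/mol = 0.04863 mol
mol H = 2 × 0.702 g H₂O ÷ 18.015 g/mol = 0.07794 mol
Divide by the smallest (0.04863 mol): C 1.000, H 1.603
Multiplying each by 5 gives whole numbers: C 5.00, H 8.01

C5H8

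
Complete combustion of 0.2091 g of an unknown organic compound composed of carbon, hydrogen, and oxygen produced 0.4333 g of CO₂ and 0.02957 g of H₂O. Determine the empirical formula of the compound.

mol C = 0.4333 g CO₂ ÷ 44.009 g/mol = 0.0098457 mol
mol H = 2 × 0.02957 g H₂O ÷ 18.015 g/mol = 0.0032828 mol
mass O = 0.2091 − (0.11826 + 0.0033091) = 0.087534 g → mol O = 0.087534 ÷ 15.999 = 0.0054712 mol
Divide by the smallest (0.0032828 mol): C 2.999, H 1.000, O 1.667
Multiplying each by 3 gives whole numbers: C 9.00, H 3.00, O 5.00

C9H3O5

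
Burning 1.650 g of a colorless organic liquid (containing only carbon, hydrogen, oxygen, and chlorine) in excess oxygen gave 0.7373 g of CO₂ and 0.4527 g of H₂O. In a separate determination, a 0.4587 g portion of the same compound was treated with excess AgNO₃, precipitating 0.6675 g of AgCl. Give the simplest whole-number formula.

CH3ClO3

mol C = 0.7373 g CO₂ ÷ 44.009 g/mol = 0.016753 mol
mol H = 2 × 0.4527 g H₂O ÷ 18.015 g/mol = 0.050258 mol
From the AgCl data: mol Cl per gram of compound = (0.6675 ÷ 143.318) ÷ 0.4587 = 0.010154 mol/g, so in the 1.650 g combustion sample mol Cl = 0.016754 mol
mass O = 1.650 − (0.20122 + 0.050660 + 0.59391) = 0.80420 g → mol O = 0.80420 ÷ 15.999 = 0.050266 mol
Divide by the smallest (0.016753 mol): C 1.000, H 3.000, Cl 1.000, O 3.000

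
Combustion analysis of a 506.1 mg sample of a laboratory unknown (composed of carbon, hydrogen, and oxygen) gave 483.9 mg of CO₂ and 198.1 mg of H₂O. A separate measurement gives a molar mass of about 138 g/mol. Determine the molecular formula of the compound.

mol C = 0.4839 g CO₂ ÷ 44.009 g/mol = 0.010995 mol
mol H = 2 × 0.1981 g H₂O ÷ 18.015 g/mol = 0.021993 mol
mass O = 0.5061 − (0.13207 + 0.022169) = 0.35186 g → mol O = 0.35186 ÷ 15.999 = 0.021993 mol
Divide by the smallest (0.010995 mol): C 1.000, H 2.000, O 2.000
Empirical formula: CH2O2
Empirical-formula mass = 46.02 g/mol; 138 ÷ 46.02 ≈ 3, so the molecular formula is C3H6O6.

C3H6O6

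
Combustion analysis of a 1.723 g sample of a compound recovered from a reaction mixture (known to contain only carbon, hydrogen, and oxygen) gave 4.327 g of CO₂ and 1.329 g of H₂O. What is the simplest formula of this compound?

C4H6O

mol C = 4.327 g CO₂ ÷ 44.009 g/mol = 0.098321 mol
mol H = 2 × 1.329 g H₂O ÷ 18.015 g/mol = 0.14754 mol
mass O = 1.723 − (1.1809 + 0.14872) = 0.39334 g → mol O = 0.39334 ÷ 15.999 = 0.024586 mol
Divide by the smallest (0.024586 mol): C 3.999, H 6.001, O 1.000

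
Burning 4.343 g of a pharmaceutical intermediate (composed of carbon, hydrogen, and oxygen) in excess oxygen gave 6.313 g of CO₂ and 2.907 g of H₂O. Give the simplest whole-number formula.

C4H9O4

mol C = 6.313 g CO₂ ÷ 44.009 g/mol = 0.14345 mol
mol H = 2 × 2.907 g H₂O ÷ 18.015 g/mol = 0.32273 mol
mass O = 4.343 − (1.7230 + 0.32531) = 2.2947 g → mol O = 2.2947 ÷ 15.999 = 0.14343 mol
Divide by the smallest (0.14343 mol): C 1.000, H 2.250, O 1.000
Multiplying each by 4 gives whole numbers: C 4.00, H 9.00, O 4.00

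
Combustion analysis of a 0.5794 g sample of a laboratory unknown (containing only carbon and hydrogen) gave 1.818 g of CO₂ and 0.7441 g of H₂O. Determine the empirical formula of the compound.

CH2

mol C = 1.818 g CO₂ ÷ 44.009 g/mol = 0.041310 mol
mol H = 2 × 0.7441 g H₂O ÷ 18.015 g/mol = 0.082609 mol
Divide by the smallest (0.041310 mol): C 1.000, H 2.000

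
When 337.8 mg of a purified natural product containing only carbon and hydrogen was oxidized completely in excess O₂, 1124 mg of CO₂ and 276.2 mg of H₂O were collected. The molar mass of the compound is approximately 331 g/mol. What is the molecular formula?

mol C = 1.124 g CO₂ ÷ 44.009 g/mol = 0.025540 mol
mol H = 2 × 0.2762 g H₂O ÷ 18.015 g/mol = 0.030663 mol
Divide by the smallest (0.025540 mol): C 1.000, H 1.201
Multiplying each by 5 gives whole numbers: C 5.00, H 6.00
Empirical formula: C5H6
Empirical-formula mass = 66.10 g/mol; 331 ÷ 66.10 ≈ 5, so the molecular formula is C25H30.

C25H30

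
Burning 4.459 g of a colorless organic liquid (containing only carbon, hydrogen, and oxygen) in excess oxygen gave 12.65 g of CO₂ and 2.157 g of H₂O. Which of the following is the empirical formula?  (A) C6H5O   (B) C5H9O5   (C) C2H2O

mol C = 12.65 g CO₂ ÷ 44.009 g/mol = 0.28744 mol
mol H = 2 × 2.157 g H₂O ÷ 18.015 g/mol = 0.23947 mol
mass O = 4.459 − (3.4525 + 0.24138) = 0.76516 g → mol O = 0.76516 ÷ 15.999 = 0.047826 mol
Divide by the smallest (0.047826 mol): C 6.010, H 5.007, O 1.000

(A) C6H5O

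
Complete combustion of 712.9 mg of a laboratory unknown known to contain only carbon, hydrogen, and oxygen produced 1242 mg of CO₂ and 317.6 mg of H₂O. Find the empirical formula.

C4H5O3

mol C = 1.242 g CO₂ ÷ 44.009 g/mol = 0.028222 mol
mol H = 2 × 0.3176 g H₂O ÷ 18.015 g/mol = 0.035260 mol
mass O = 0.7129 − (0.33897 + 0.035542) = 0.33839 g → mol O = 0.33839 ÷ 15.999 = 0.021151 mol
Divide by the smallest (0.021151 mol): C 1.334, H 1.667, O 1.000
Multiplying each by 3 gives whole numbers: C 4.00, H 5.00, O 3.00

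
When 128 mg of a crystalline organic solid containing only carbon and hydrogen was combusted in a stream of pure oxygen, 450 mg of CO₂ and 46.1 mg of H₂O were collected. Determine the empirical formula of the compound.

mol C = 0.450 g CO₂ ÷ 44.009 g/mol = 0.01023 mol
mol H = 2 × 0.0461 g H₂O ÷ 18.015 g/mol = 0.005118 mol
Divide by the smallest (0.005118 mol): C 1.998, H 1.000

C2H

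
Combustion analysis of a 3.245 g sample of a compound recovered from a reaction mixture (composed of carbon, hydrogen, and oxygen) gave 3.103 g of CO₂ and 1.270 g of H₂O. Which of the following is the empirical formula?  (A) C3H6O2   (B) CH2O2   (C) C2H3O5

(B) CH2O2

mol C = 3.103 g CO₂ ÷ 44.009 g/mol = 0.070508 mol
mol H = 2 × 1.270 g H₂O ÷ 18.015 g/mol = 0.14099 mol
mass O = 3.245 − (0.84688 + 0.14212) = 2.2560 g → mol O = 2.2560 ÷ 15.999 = 0.14101 mol
Divide by the smallest (0.070508 mol): C 1.000, H 2.000, O 2.000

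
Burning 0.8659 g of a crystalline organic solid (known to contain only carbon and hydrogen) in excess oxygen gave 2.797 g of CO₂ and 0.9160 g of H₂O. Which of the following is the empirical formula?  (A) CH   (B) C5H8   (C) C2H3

mol C = 2.797 g CO₂ ÷ 44.009 g/mol = 0.063555 mol
mol H = 2 × 0.9160 g H₂O ÷ 18.015 g/mol = 0.10169 mol
Divide by the smallest (0.063555 mol): C 1.000, H 1.600
Multiplying each by 5 gives whole numbers: C 5.00, H 8.00

(B) C5H8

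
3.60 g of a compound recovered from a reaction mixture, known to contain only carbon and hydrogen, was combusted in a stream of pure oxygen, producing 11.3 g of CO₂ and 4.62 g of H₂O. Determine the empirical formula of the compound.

mol C = 11.3 g CO₂ ÷ 44.009 g/mol = 0.2568 mol
mol H = 2 × 4.62 g H₂O ÷ 18.015 g/mol = 0.5129 mol
Divide by the smallest (0.2568 mol): C 1.000, H 1.998

CH2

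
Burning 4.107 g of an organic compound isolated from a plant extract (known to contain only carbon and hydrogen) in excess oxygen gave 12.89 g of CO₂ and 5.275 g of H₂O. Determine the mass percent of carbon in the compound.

mol C = 12.89 g CO₂ ÷ 44.009 g/mol = 0.29289 mol
mol H = 2 × 5.275 g H₂O ÷ 18.015 g/mol = 0.58562 mol
mass % C = 3.5180 g ÷ 4.107 g × 100%

85.66%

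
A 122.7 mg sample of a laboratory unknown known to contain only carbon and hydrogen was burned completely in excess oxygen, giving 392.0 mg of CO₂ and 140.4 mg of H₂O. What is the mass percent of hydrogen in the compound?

mol C = 0.3920 g CO₂ ÷ 44.009 g/mol = 0.0089073 mol
mol H = 2 × 0.1404 g H₂O ÷ 18.015 g/mol = 0.015587 mol
mass % H = 0.015712 g ÷ 0.1227 g × 100%

12.80%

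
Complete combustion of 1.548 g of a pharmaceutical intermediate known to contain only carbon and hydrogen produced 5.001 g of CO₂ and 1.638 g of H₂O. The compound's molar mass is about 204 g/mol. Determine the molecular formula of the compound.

C15H24

mol C = 5.001 g CO₂ ÷ 44.009 g/mol = 0.11364 mol
mol H = 2 × 1.638 g H₂O ÷ 18.015 g/mol = 0.18185 mol
Divide by the smallest (0.11364 mol): C 1.000, H 1.600
Multiplying each by 5 gives whole numbers: C 5.00, H 8.00
Empirical formula: C5H8
Empirical-formula mass = 68.12 g/mol; 204 ÷ 68.12 ≈ 3, so the molecular formula is C15H24.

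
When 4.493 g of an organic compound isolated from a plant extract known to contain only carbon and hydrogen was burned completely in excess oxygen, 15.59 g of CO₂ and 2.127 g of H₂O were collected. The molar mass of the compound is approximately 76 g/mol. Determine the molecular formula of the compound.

C6H4

mol C = 15.59 g CO₂ ÷ 44.009 g/mol = 0.35425 mol
mol H = 2 × 2.127 g H₂O ÷ 18.015 g/mol = 0.23614 mol
Divide by the smallest (0.23614 mol): C 1.500, H 1.000
Multiplying each by 2 gives whole numbers: C 3.00, H 2.00
Empirical formula: C3H2
Empirical-formula mass = 38.05 g/mol; 76 ÷ 38.05 ≈ 2, so the molecular formula is C6H4.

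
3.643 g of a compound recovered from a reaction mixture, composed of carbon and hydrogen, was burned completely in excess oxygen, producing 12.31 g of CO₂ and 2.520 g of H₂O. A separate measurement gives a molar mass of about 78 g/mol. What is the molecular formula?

mol C = 12.31 g CO₂ ÷ 44.009 g/mol = 0.27972 mol
mol H = 2 × 2.520 g H₂O ÷ 18.015 g/mol = 0.27977 mol
Divide by the smallest (0.27972 mol): C 1.000, H 1.000
Empirical formula: CH
Empirical-formula mass = 13.02 g/mol; 78 ÷ 13.02 ≈ 6, so the molecular formula is C6H6.

C6H6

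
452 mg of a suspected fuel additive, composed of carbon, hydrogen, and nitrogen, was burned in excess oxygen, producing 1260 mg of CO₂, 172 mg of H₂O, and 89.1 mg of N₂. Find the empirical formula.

C9H6N2

mol C = 1.26 g CO₂ ÷ 44.009 g/mol = 0.02863 mol
mol H = 2 × 0.172 g H₂O ÷ 18.015 g/mol = 0.01910 mol
mol N = 2 × 0.0891 g N₂ ÷ 28.014 g/mol = 0.006361 mol
Divide by the smallest (0.006361 mol): C 4.501, H 3.002, N 1.000
Multiplying each by 2 gives whole numbers: C 9.00, H 6.00, N 2.00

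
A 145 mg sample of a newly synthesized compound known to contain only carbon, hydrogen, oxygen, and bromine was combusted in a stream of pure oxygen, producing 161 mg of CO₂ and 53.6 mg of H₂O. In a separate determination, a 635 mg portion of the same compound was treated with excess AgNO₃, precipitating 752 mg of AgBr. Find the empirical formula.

mol C = 0.161 g CO₂ ÷ 44.009 g/mol = 0.003658 mol
mol H = 2 × 0.0536 g H₂O ÷ 18.015 g/mol = 0.005951 mol
From the AgBr data: mol Br per gram of compound = (0.752 ÷ 187.772) ÷ 0.635 = 0.006307 mol/g, so in the 0.145 g combustion sample mol Br = 0.0009145 mol
mass O = 0.145 − (0.04394 + 0.005998 + 0.07307) = 0.02199 g → mol O = 0.02199 ÷ 15.999 = 0.001374 mol
Divide by the smallest (0.0009145 mol): C 4.000, H 6.507, Br 1.000, O 1.503
Multiplying each by 2 gives whole numbers: C 8.00, H 13.01, Br 2.00, O 3.01

C8H13Br2O3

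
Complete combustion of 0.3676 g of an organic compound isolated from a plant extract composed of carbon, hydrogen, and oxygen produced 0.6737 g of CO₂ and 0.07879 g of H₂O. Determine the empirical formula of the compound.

mol C = 0.6737 g CO₂ ÷ 44.009 g/mol = 0.015308 mol
mol H = 2 × 0.07879 g H₂O ÷ 18.015 g/mol = 0.0087472 mol
mass O = 0.3676 − (0.18387 + 0.0088171) = 0.17492 g → mol O = 0.17492 ÷ 15.999 = 0.010933 mol
Divide by the smallest (0.0087472 mol): C 1.750, H 1.000, O 1.250
Multiplying each by 4 gives whole numbers: C 7.00, H 4.00, O 5.00

C7H4O5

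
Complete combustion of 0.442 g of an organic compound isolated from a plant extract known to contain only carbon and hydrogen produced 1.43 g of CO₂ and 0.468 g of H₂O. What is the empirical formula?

C5H8

mol C = 1.43 g CO₂ ÷ 44.009 g/mol = 0.03249 mol
mol H = 2 × 0.468 g H₂O ÷ 18.015 g/mol = 0.05196 mol
Divide by the smallest (0.03249 mol): C 1.000, H 1.599
Multiplying each by 5 gives whole numbers: C 5.00, H 7.99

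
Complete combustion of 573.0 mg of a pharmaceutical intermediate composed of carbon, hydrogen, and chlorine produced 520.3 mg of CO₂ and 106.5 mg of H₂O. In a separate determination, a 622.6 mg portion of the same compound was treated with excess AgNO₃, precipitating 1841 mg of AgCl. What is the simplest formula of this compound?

CHCl

mol C = 0.5203 g CO₂ ÷ 44.009 g/mol = 0.011823 mol
mol H = 2 × 0.1065 g H₂O ÷ 18.015 g/mol = 0.011823 mol
From the AgCl data: mol Cl per gram of compound = (1.841 ÷ 143.318) ÷ 0.6226 = 0.020632 mol/g, so in the 0.5730 g combustion sample mol Cl = 0.011822 mol
Divide by the smallest (0.011822 mol): C 1.000, H 1.000, Cl 1.000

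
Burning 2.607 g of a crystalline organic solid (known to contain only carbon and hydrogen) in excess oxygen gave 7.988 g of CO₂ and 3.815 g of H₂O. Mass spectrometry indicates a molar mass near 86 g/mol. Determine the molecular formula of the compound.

C6H14

mol C = 7.988 g CO₂ ÷ 44.009 g/mol = 0.18151 mol
mol H = 2 × 3.815 g H₂O ÷ 18.015 g/mol = 0.42354 mol
Divide by the smallest (0.18151 mol): C 1.000, H 2.333
Multiplying each by 3 gives whole numbers: C 3.00, H 7.00
Empirical formula: C3H7
Empirical-formula mass = 43.09 g/mol; 86 ÷ 43.09 ≈ 2, so the molecular formula is C6H14.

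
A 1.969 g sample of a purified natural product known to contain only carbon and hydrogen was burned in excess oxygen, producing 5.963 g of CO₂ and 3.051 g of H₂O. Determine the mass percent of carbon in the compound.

mol C = 5.963 g CO₂ ÷ 44.009 g/mol = 0.13550 mol
mol H = 2 × 3.051 g H₂O ÷ 18.015 g/mol = 0.33872 mol
mass % C = 1.6274 g ÷ 1.969 g × 100%

82.65%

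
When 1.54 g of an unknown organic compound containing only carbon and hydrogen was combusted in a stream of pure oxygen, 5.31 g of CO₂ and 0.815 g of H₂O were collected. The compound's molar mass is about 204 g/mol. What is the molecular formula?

mol C = 5.31 g CO₂ ÷ 44.009 g/mol = 0.1207 mol
mol H = 2 × 0.815 g H₂O ÷ 18.015 g/mol = 0.09048 mol
Divide by the smallest (0.09048 mol): C 1.334, H 1.000
Multiplying each by 3 gives whole numbers: C 4.00, H 3.00
Empirical formula: C4H3
Empirical-formula mass = 51.07 g/mol; 204 ÷ 51.07 ≈ 4, so the molecular formula is C16H12.

C16H12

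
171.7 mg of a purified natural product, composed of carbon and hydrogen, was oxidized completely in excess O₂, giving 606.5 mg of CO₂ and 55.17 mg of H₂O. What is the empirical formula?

mol C = 0.6065 g CO₂ ÷ 44.009 g/mol = 0.013781 mol
mol H = 2 × 0.05517 g H₂O ÷ 18.015 g/mol = 0.0061249 mol
Divide by the smallest (0.0061249 mol): C 2.250, H 1.000
Multiplying each by 4 gives whole numbers: C 9.00, H 4.00

C9H4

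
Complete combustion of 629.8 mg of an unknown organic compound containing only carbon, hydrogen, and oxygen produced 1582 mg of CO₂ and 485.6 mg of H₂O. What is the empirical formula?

mol C = 1.582 g CO₂ ÷ 44.009 g/mol = 0.035947 mol
mol H = 2 × 0.4856 g H₂O ÷ 18.015 g/mol = 0.053911 mol
mass O = 0.6298 − (0.43176 + 0.054342) = 0.14370 g → mol O = 0.14370 ÷ 15.999 = 0.0089816 mol
Divide by the smallest (0.0089816 mol): C 4.002, H 6.002, O 1.000

C4H6O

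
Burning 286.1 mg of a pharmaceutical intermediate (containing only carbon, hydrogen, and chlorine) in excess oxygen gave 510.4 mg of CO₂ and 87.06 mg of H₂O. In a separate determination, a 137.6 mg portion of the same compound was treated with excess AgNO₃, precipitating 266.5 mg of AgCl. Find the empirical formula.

C6H5Cl2

mol C = 0.5104 g CO₂ ÷ 44.009 g/mol = 0.011598 mol
mol H = 2 × 0.08706 g H₂O ÷ 18.015 g/mol = 0.0096653 mol
From the AgCl data: mol Cl per gram of compound = (0.2665 ÷ 143.318) ÷ 0.1376 = 0.013514 mol/g, so in the 0.2861 g combustion sample mol Cl = 0.0038663 mol
Divide by the smallest (0.0038663 mol): C 3.000, H 2.500, Cl 1.000
Multiplying each by 2 gives whole numbers: C 6.00, H 5.00, Cl 2.00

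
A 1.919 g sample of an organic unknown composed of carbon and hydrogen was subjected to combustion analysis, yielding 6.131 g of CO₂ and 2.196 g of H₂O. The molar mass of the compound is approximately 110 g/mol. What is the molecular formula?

mol C = 6.131 g CO₂ ÷ 44.009 g/mol = 0.13931 mol
mol H = 2 × 2.196 g H₂O ÷ 18.015 g/mol = 0.24380 mol
Divide by the smallest (0.13931 mol): C 1.000, H 1.750
Multiplying each by 4 gives whole numbers: C 4.00, H 7.00
Empirical formula: C4H7
Empirical-formula mass = 55.10 g/mol; 110 ÷ 55.10 ≈ 2, so the molecular formula is C8H14.

C8H14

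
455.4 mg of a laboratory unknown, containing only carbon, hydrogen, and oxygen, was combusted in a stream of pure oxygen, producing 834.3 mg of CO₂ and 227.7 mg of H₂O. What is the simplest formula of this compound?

mol C = 0.8343 g CO₂ ÷ 44.009 g/mol = 0.018957 mol
mol H = 2 × 0.2277 g H₂O ÷ 18.015 g/mol = 0.025279 mol
mass O = 0.4554 − (0.22770 + 0.025481) = 0.20222 g → mol O = 0.20222 ÷ 15.999 = 0.012640 mol
Divide by the smallest (0.012640 mol): C 1.500, H 2.000, O 1.000
Multiplying each by 2 gives whole numbers: C 3.00, H 4.00, O 2.00

C3H4O2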